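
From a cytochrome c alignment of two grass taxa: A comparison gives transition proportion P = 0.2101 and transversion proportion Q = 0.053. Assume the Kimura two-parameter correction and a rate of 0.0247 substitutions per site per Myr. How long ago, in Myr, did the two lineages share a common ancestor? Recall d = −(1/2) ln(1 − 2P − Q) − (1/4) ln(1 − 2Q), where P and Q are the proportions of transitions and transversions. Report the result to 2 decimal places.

Under the Kimura two-parameter model, d = −½ ln(1 − 2P − Q) − ¼ ln(1 − 2Q).
1 − 2P − Q = 0.5268, giving −½ ln(0.5268) = 0.320467.
1 − 2Q = 0.894, giving −¼ ln(0.894) = 0.028012.
d = 0.320467 + 0.028012 = 0.348479.
Under a molecular clock d = 2μt, so t = d/(2μ) = 0.348479 / (2 × 0.0247) = 7.05 Myr.

7.05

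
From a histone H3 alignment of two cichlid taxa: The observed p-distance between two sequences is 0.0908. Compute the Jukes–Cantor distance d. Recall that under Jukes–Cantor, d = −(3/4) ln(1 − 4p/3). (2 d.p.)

0.10

d = −(3/4) ln(1 − 4p/3) = −0.75 ln(1 − 0.121067) = −0.75 ln(0.878933)
  = −0.75 × (-0.129047) = 0.096785 substitutions/site.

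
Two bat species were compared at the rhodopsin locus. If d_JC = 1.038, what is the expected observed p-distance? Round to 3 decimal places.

p = (3/4)(1 − e^(−4d/3)) = 0.75 × (1 − e^(-1.384)) = 0.75 × (1 − 0.250574) = 0.562070.

0.562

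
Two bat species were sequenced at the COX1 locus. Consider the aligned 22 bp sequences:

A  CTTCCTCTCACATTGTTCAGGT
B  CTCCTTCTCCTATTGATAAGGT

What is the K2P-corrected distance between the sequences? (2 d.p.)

Of 22 sites, 3 differences are transitions and 3 are transversions, so P = 3/22 ≈ 0.136364 and Q = 3/22 ≈ 0.136364.
Under the Kimura two-parameter model, d = −½ ln(1 − 2P − Q) − ¼ ln(1 − 2Q).
1 − 2P − Q = 0.590908, giving −½ ln(0.590908) = 0.263047.
1 − 2Q = 0.727272, giving −¼ ln(0.727272) = 0.079614.
d = 0.263047 + 0.079614 = 0.342661.

0.34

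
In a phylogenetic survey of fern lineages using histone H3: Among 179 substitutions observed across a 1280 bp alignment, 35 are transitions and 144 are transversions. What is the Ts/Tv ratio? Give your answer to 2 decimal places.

0.24

R = 35/144 = 0.243055… ≈ 0.24 (to 2 d.p.).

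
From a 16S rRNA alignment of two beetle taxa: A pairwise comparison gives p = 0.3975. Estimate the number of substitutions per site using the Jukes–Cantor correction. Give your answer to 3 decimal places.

0.566

d = −(3/4) ln(1 − 4p/3) = −0.75 ln(1 − 0.53) = −0.75 ln(0.47)
  = −0.75 × (-0.755023) = 0.566267 substitutions/site.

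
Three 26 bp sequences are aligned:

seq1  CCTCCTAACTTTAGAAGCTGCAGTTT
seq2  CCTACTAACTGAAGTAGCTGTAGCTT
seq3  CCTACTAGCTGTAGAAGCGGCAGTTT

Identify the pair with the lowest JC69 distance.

seq1 and seq3

seq1–seq2: 6/26 differ, p = 0.231, d = 0.276.
seq1–seq3: 4/26 differ, p = 0.154, d = 0.172.
seq2–seq3: 6/26 differ, p = 0.231, d = 0.276.
The smallest distance is between seq1 and seq3.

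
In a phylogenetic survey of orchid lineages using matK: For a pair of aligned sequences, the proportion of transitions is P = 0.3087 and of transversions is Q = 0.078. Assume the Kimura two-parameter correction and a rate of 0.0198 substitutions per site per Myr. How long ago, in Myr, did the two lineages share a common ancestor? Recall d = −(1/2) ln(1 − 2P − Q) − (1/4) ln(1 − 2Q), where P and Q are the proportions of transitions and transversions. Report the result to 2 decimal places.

16.08

Under the Kimura two-parameter model, d = −½ ln(1 − 2P − Q) − ¼ ln(1 − 2Q).
1 − 2P − Q = 0.3046, giving −½ ln(0.3046) = 0.594378.
1 − 2Q = 0.844, giving −¼ ln(0.844) = 0.042401.
d = 0.594378 + 0.042401 = 0.636779.
Under a molecular clock d = 2μt, so t = d/(2μ) = 0.636779 / (2 × 0.0198) = 16.08 Myr.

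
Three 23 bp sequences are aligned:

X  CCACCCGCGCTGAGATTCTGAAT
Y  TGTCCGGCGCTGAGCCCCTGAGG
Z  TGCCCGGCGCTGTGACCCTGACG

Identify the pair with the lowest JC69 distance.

Y and Z

X–Y: 9/23 differ, p = 0.391, d = 0.553.
X–Z: 9/23 differ, p = 0.391, d = 0.553.
Y–Z: 4/23 differ, p = 0.174, d = 0.198.
The smallest distance is between Y and Z.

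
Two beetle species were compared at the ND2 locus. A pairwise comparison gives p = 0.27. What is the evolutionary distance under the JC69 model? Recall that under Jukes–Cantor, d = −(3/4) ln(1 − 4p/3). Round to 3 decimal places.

0.335

d = −(3/4) ln(1 − 4p/3) = −0.75 ln(1 − 0.36) = −0.75 ln(0.64)
  = −0.75 × (-0.446287) = 0.334715 substitutions/site.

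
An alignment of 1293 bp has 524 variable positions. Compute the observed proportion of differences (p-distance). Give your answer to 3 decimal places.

0.405

p = 524/1293 = 0.405259… ≈ 0.405 (to 3 d.p.).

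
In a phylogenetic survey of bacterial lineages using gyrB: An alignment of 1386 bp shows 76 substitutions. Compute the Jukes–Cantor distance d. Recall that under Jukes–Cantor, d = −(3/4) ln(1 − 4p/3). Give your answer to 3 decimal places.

0.057

p = 76/1386 ≈ 0.054834.
d = −(3/4) ln(1 − 4p/3) = −0.75 ln(1 − 0.073112) = −0.75 ln(0.926888)
  = −0.75 × (-0.075923) = 0.056942 substitutions/site.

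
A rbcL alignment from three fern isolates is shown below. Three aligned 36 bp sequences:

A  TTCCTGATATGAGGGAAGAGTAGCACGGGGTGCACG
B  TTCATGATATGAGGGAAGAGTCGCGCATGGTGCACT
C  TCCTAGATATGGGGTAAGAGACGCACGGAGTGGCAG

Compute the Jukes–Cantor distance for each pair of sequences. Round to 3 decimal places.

A–B: 6/36 sites differ → p ≈ 0.166667, d = −0.75 ln(1 − 0.222223) = 0.188487 ≈ 0.188.
A–C: 11/36 sites differ → p ≈ 0.305556, d = −0.75 ln(1 − 0.407408) = 0.392437 ≈ 0.392.
B–C: 14/36 sites differ → p ≈ 0.388889, d = −0.75 ln(1 − 0.518519) = 0.548166 ≈ 0.548.

d(A,B) = 0.188, d(A,C) = 0.392, d(B,C) = 0.548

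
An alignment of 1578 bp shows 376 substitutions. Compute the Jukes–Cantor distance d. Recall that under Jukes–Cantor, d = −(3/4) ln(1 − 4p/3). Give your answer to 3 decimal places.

p = 376/1578 ≈ 0.238276.
d = −(3/4) ln(1 − 4p/3) = −0.75 ln(1 − 0.317701) = −0.75 ln(0.682299)
  = −0.75 × (-0.382287) = 0.286715 substitutions/site.

0.287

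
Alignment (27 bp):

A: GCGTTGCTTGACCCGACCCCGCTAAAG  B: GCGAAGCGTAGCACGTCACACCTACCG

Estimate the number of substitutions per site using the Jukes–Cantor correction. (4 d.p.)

0.6735

The sequences differ at 12 of 27 sites, so p = 12/27 ≈ 0.444444.
d = −(3/4) ln(1 − 4p/3) = −0.75 ln(1 − 0.592592) = −0.75 ln(0.407408)
  = −0.75 × (-0.897940) = 0.673455 substitutions/site.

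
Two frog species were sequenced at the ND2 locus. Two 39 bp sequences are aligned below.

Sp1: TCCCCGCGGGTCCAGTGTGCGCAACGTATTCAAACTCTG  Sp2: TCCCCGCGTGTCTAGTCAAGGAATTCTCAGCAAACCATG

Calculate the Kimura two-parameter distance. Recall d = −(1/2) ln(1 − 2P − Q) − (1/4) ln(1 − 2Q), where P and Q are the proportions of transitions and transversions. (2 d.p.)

0.54

Of 39 sites, 4 differences are transitions and 11 are transversions, so P = 4/39 ≈ 0.102564 and Q = 11/39 ≈ 0.282051.
Under the Kimura two-parameter model, d = −½ ln(1 − 2P − Q) − ¼ ln(1 − 2Q).
1 − 2P − Q = 0.512821, giving −½ ln(0.512821) = 0.333914.
1 − 2Q = 0.435898, giving −¼ ln(0.435898) = 0.207587.
d = 0.333914 + 0.207587 = 0.541501.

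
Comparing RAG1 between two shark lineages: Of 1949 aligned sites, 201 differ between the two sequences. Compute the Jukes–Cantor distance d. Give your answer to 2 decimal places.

0.11

p = 201/1949 ≈ 0.10313.
d = −(3/4) ln(1 − 4p/3) = −0.75 ln(1 − 0.137507) = −0.75 ln(0.862493)
  = −0.75 × (-0.147928) = 0.110946 substitutions/site.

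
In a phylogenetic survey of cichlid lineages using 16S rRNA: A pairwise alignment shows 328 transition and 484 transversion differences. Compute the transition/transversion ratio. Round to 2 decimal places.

0.68

R = 328/484 = 0.677685… ≈ 0.68 (to 2 d.p.).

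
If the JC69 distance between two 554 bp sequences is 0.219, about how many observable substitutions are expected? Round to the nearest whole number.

Invert JC69: p = (3/4)(1 − e^(−4d/3)) = 0.75 × (1 − e^(-0.292)) = 0.75 × (1 − 0.746769) = 0.189923.
Expected differing sites = pL ≈ 0.189923 × 554 = 105.217342 ≈ 105.

105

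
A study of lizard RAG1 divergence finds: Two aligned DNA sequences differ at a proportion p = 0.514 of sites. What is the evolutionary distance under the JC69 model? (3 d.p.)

d = −(3/4) ln(1 − 4p/3) = −0.75 ln(1 − 0.685333) = −0.75 ln(0.314667)
  = −0.75 × (-1.156240) = 0.867180 substitutions/site.

0.867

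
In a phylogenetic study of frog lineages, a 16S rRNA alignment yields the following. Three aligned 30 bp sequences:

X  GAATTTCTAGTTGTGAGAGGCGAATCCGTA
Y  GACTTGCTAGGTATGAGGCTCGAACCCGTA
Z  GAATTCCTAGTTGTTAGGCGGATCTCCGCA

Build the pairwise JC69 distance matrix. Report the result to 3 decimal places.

d(X,Y) = 0.330, d(X,Z) = 0.383, d(Y,Z) = 0.572

X–Y: 8/30 sites differ → p ≈ 0.266667, d = −0.75 ln(1 − 0.355556) = 0.329526 ≈ 0.330.
X–Z: 9/30 sites differ → p = 0.3, d = −0.75 ln(1 − 0.4) = 0.383119 ≈ 0.383.
Y–Z: 12/30 sites differ → p = 0.4, d = −0.75 ln(1 − 0.533333) = 0.571605 ≈ 0.572.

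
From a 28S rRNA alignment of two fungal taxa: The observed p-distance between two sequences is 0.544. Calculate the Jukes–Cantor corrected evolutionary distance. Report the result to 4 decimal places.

d = −(3/4) ln(1 − 4p/3) = −0.75 ln(1 − 0.725333) = −0.75 ln(0.274667)
  = −0.75 × (-1.292196) = 0.969147 substitutions/site.

0.9691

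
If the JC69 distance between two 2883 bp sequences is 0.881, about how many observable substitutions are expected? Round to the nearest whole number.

Invert JC69: p = (3/4)(1 − e^(−4d/3)) = 0.75 × (1 − e^(-1.174667)) = 0.75 × (1 − 0.308922) = 0.518309.
Expected differing sites = pL ≈ 0.518309 × 2883 = 1494.284847 ≈ 1494.

1494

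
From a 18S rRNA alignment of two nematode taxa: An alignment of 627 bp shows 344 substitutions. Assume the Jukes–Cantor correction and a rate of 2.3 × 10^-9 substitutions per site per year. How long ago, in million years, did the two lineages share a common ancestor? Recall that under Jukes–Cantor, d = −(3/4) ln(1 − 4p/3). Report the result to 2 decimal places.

p = 344/627 ≈ 0.548644.
d = −(3/4) ln(1 − 4p/3) = −0.75 ln(1 − 0.731525) = −0.75 ln(0.268475)
  = −0.75 × (-1.314997) = 0.986248 substitutions/site.
Under a molecular clock d = 2μt, so t = d/(2μ) = 0.986248 / (2 × 2.3 × 10^-9) = 214.40 million years.

214.40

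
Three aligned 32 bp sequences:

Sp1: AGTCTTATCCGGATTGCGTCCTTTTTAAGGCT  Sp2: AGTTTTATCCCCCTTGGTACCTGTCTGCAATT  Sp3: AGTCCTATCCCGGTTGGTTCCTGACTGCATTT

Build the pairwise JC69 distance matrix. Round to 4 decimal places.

d(Sp1,Sp2) = 0.6566, d(Sp1,Sp3) = 0.5851, d(Sp2,Sp3) = 0.2586

Sp1–Sp2: 14/32 sites differ → p = 0.4375, d = −0.75 ln(1 − 0.583333) = 0.656601 ≈ 0.6566.
Sp1–Sp3: 13/32 sites differ → p = 0.40625, d = −0.75 ln(1 − 0.541667) = 0.585119 ≈ 0.5851.
Sp2–Sp3: 7/32 sites differ → p = 0.21875, d = −0.75 ln(1 − 0.291667) = 0.258631 ≈ 0.2586.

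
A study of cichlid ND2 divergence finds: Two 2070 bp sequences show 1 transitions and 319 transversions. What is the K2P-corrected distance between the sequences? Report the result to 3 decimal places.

P = 1/2070 ≈ 0.000483 and Q = 319/2070 ≈ 0.154106.
Under the Kimura two-parameter model, d = −½ ln(1 − 2P − Q) − ¼ ln(1 − 2Q).
1 − 2P − Q = 0.844928, giving −½ ln(0.844928) = 0.084252.
1 − 2Q = 0.691788, giving −¼ ln(0.691788) = 0.092119.
d = 0.084252 + 0.092119 = 0.176371.

0.176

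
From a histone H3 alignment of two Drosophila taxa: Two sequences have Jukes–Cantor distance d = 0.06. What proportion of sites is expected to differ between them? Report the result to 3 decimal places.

0.058

p = (3/4)(1 − e^(−4d/3)) = 0.75 × (1 − e^(-0.08)) = 0.75 × (1 − 0.923116) = 0.057663.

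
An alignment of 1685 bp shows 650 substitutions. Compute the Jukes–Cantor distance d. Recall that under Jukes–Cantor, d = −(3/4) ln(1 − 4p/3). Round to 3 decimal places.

0.542

p = 650/1685 ≈ 0.385757.
d = −(3/4) ln(1 − 4p/3) = −0.75 ln(1 − 0.514343) = −0.75 ln(0.485657)
  = −0.75 × (-0.722253) = 0.541690 substitutions/site.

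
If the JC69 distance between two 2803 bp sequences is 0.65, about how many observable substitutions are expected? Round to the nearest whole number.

1219

Invert JC69: p = (3/4)(1 − e^(−4d/3)) = 0.75 × (1 − e^(-0.866667)) = 0.75 × (1 − 0.420350) = 0.434738.
Expected differing sites = pL ≈ 0.434738 × 2803 = 1218.570614 ≈ 1219.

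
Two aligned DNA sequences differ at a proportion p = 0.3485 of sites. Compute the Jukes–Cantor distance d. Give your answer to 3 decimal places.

0.469

d = −(3/4) ln(1 − 4p/3) = −0.75 ln(1 − 0.464667) = −0.75 ln(0.535333)
  = −0.75 × (-0.624866) = 0.468650 substitutions/site.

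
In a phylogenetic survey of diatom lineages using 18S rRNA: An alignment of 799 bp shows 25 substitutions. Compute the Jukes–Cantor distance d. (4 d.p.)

p = 25/799 ≈ 0.031289.
d = −(3/4) ln(1 − 4p/3) = −0.75 ln(1 − 0.041719) = −0.75 ln(0.958281)
  = −0.75 × (-0.042614) = 0.031961 substitutions/site.

0.0320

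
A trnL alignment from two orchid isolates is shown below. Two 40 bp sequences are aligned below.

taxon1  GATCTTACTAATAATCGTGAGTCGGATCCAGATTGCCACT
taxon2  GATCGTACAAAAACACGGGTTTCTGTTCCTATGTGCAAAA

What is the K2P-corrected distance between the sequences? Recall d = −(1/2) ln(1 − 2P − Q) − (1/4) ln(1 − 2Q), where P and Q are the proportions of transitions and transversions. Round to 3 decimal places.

Of 40 sites, 1 differences are transitions and 16 are transversions, so P = 1/40 = 0.025 and Q = 16/40 = 0.4.
Under the Kimura two-parameter model, d = −½ ln(1 − 2P − Q) − ¼ ln(1 − 2Q).
1 − 2P − Q = 0.55, giving −½ ln(0.55) = 0.298919.
1 − 2Q = 0.2, giving −¼ ln(0.2) = 0.402359.
d = 0.298919 + 0.402359 = 0.701278.

0.701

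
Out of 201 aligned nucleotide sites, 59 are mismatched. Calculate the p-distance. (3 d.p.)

p = 59/201 = 0.293532… ≈ 0.294 (to 3 d.p.).

0.294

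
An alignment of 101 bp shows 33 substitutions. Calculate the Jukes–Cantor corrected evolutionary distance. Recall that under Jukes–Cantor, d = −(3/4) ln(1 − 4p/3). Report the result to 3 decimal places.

p = 33/101 ≈ 0.326733.
d = −(3/4) ln(1 − 4p/3) = −0.75 ln(1 − 0.435644) = −0.75 ln(0.564356)
  = −0.75 × (-0.572070) = 0.429053 substitutions/site.

0.429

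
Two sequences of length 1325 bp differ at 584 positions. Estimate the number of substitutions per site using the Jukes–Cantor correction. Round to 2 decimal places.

0.66

p = 584/1325 ≈ 0.440755.
d = −(3/4) ln(1 − 4p/3) = −0.75 ln(1 − 0.587673) = −0.75 ln(0.412327)
  = −0.75 × (-0.885939) = 0.664454 substitutions/site.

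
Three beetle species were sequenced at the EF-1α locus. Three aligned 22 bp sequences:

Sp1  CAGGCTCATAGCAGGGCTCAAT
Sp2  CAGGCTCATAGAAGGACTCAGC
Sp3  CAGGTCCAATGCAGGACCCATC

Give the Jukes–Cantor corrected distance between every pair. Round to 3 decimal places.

d(Sp1,Sp2) = 0.208, d(Sp1,Sp3) = 0.497, d(Sp2,Sp3) = 0.414

Sp1–Sp2: 4/22 sites differ → p ≈ 0.181818, d = −0.75 ln(1 − 0.242424) = 0.208224 ≈ 0.208.
Sp1–Sp3: 8/22 sites differ → p ≈ 0.363636, d = −0.75 ln(1 − 0.484848) = 0.497470 ≈ 0.497.
Sp2–Sp3: 7/22 sites differ → p ≈ 0.318182, d = −0.75 ln(1 − 0.424243) = 0.414052 ≈ 0.414.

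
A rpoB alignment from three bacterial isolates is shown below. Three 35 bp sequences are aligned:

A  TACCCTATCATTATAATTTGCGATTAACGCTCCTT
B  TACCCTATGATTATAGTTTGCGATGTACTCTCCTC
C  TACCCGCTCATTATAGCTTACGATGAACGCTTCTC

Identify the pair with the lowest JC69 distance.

A and B

A–B: 6/35 differ, p = 0.171, d = 0.195.
A–C: 8/35 differ, p = 0.229, d = 0.273.
B–C: 8/35 differ, p = 0.229, d = 0.273.
The smallest distance is between A and B.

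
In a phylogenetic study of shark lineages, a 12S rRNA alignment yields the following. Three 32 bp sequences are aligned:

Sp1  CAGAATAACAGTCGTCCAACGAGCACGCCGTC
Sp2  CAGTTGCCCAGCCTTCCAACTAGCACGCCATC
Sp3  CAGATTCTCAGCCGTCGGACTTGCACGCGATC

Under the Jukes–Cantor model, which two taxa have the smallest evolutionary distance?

Sp1–Sp2: 9/32 differ, p = 0.281, d = 0.353.
Sp1–Sp3: 10/32 differ, p = 0.313, d = 0.404.
Sp2–Sp3: 8/32 differ, p = 0.250, d = 0.304.
The smallest distance is between Sp2 and Sp3.

Sp2 and Sp3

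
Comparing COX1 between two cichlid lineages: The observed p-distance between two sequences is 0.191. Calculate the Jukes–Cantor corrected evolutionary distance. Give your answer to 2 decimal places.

d = −(3/4) ln(1 − 4p/3) = −0.75 ln(1 − 0.254667) = −0.75 ln(0.745333)
  = −0.75 × (-0.293924) = 0.220443 substitutions/site.

0.22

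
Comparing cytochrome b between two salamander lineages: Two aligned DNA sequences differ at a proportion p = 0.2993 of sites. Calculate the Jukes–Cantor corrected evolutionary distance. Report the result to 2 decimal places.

0.38

d = −(3/4) ln(1 − 4p/3) = −0.75 ln(1 − 0.399067) = −0.75 ln(0.600933)
  = −0.75 × (-0.509272) = 0.381954 substitutions/site.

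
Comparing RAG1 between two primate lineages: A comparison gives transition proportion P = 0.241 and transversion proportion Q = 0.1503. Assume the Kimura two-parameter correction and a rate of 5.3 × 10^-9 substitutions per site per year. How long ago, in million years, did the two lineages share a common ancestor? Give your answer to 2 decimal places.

55.63

Under the Kimura two-parameter model, d = −½ ln(1 − 2P − Q) − ¼ ln(1 − 2Q).
1 − 2P − Q = 0.3677, giving −½ ln(0.3677) = 0.500244.
1 − 2Q = 0.6994, giving −¼ ln(0.6994) = 0.089383.
d = 0.500244 + 0.089383 = 0.589627.
Under a molecular clock d = 2μt, so t = d/(2μ) = 0.589627 / (2 × 5.3 × 10^-9) = 55.63 million years.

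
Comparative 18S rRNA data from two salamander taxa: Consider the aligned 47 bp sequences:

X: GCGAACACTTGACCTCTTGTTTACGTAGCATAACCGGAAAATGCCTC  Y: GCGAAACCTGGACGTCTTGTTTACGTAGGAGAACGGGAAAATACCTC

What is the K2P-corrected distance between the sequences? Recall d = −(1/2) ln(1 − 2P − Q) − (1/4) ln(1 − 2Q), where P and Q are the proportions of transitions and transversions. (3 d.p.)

Of 47 sites, 1 differences are transitions and 7 are transversions, so P = 1/47 ≈ 0.021277 and Q = 7/47 ≈ 0.148936.
Under the Kimura two-parameter model, d = −½ ln(1 − 2P − Q) − ¼ ln(1 − 2Q).
1 − 2P − Q = 0.80851, giving −½ ln(0.80851) = 0.106281.
1 − 2Q = 0.702128, giving −¼ ln(0.702128) = 0.088410.
d = 0.106281 + 0.088410 = 0.194691.

0.195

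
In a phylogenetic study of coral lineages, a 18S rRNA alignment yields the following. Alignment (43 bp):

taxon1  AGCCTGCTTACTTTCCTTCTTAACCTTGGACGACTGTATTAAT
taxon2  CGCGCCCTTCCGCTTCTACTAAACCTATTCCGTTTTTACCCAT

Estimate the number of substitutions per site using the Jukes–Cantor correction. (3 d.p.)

0.726

The sequences differ at 20 of 43 sites, so p = 20/43 ≈ 0.465116.
d = −(3/4) ln(1 − 4p/3) = −0.75 ln(1 − 0.620155) = −0.75 ln(0.379845)
  = −0.75 × (-0.967992) = 0.725994 substitutions/site.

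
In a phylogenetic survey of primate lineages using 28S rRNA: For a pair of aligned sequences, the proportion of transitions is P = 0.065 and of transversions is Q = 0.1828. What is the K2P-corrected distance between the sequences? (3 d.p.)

0.301

Under the Kimura two-parameter model, d = −½ ln(1 − 2P − Q) − ¼ ln(1 − 2Q).
1 − 2P − Q = 0.6872, giving −½ ln(0.6872) = 0.187565.
1 − 2Q = 0.6344, giving −¼ ln(0.6344) = 0.113769.
d = 0.187565 + 0.113769 = 0.301334.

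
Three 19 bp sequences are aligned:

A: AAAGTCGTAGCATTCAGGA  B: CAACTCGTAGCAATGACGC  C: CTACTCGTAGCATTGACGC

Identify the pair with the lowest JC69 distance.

A–B: 6/19 differ, p = 0.316, d = 0.410.
A–C: 6/19 differ, p = 0.316, d = 0.410.
B–C: 2/19 differ, p = 0.105, d = 0.113.
The smallest distance is between B and C.

B and C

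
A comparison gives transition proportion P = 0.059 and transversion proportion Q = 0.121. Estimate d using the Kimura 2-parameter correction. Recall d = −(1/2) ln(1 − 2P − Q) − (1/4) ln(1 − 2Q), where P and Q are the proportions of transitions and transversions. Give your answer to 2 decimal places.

Under the Kimura two-parameter model, d = −½ ln(1 − 2P − Q) − ¼ ln(1 − 2Q).
1 − 2P − Q = 0.761, giving −½ ln(0.761) = 0.136561.
1 − 2Q = 0.758, giving −¼ ln(0.758) = 0.069268.
d = 0.136561 + 0.069268 = 0.205829.

0.21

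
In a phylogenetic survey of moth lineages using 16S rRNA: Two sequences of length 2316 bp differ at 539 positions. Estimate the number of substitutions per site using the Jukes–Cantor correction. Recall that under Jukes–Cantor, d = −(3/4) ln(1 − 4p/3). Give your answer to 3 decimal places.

p = 539/2316 ≈ 0.232729.
d = −(3/4) ln(1 − 4p/3) = −0.75 ln(1 − 0.310305) = −0.75 ln(0.689695)
  = −0.75 × (-0.371506) = 0.278630 substitutions/site.

0.279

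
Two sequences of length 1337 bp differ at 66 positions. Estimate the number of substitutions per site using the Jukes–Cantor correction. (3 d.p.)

0.051

p = 66/1337 ≈ 0.049364.
d = −(3/4) ln(1 − 4p/3) = −0.75 ln(1 − 0.065819) = −0.75 ln(0.934181)
  = −0.75 × (-0.068085) = 0.051064 substitutions/site.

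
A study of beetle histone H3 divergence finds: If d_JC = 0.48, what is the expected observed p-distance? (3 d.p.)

p = (3/4)(1 − e^(−4d/3)) = 0.75 × (1 − e^(-0.64)) = 0.75 × (1 − 0.527292) = 0.354531.

0.355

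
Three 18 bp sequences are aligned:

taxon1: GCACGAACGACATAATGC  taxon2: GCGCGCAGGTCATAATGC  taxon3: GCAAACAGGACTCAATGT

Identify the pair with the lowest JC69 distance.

taxon1 and taxon2

taxon1–taxon2: 4/18 differ, p = 0.222, d = 0.264.
taxon1–taxon3: 7/18 differ, p = 0.389, d = 0.548.
taxon2–taxon3: 7/18 differ, p = 0.389, d = 0.548.
The smallest distance is between taxon1 and taxon2.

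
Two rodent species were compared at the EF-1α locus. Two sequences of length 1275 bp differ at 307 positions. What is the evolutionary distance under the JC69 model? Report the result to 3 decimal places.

0.290

p = 307/1275 ≈ 0.240784.
d = −(3/4) ln(1 − 4p/3) = −0.75 ln(1 − 0.321045) = −0.75 ln(0.678955)
  = −0.75 × (-0.387200) = 0.290400 substitutions/site.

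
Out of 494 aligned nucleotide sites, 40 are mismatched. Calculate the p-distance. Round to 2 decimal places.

0.08

p = 40/494 = 0.080971… ≈ 0.08 (to 2 d.p.).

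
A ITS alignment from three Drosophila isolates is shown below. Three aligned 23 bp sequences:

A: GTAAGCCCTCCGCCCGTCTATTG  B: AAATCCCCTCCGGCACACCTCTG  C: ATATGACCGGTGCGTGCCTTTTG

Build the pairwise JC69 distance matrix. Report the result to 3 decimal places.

d(A,B) = 0.761, d(A,C) = 0.650, d(B,C) = 1.051

A–B: 11/23 sites differ → p ≈ 0.478261, d = −0.75 ln(1 − 0.637681) = 0.761423 ≈ 0.761.
A–C: 10/23 sites differ → p ≈ 0.434783, d = −0.75 ln(1 − 0.579711) = 0.650110 ≈ 0.650.
B–C: 13/23 sites differ → p ≈ 0.565217, d = −0.75 ln(1 − 0.753623) = 1.050669 ≈ 1.051.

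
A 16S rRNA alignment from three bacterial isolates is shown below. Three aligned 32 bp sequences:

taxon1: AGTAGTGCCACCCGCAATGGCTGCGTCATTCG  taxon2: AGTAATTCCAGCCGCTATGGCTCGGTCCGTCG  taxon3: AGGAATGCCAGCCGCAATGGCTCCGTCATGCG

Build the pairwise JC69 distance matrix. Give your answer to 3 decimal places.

taxon1–taxon2: 8/32 sites differ → p = 0.25, d = −0.75 ln(1 − 0.333333) = 0.304098 ≈ 0.304.
taxon1–taxon3: 5/32 sites differ → p = 0.15625, d = −0.75 ln(1 − 0.208333) = 0.175211 ≈ 0.175.
taxon2–taxon3: 7/32 sites differ → p = 0.21875, d = −0.75 ln(1 − 0.291667) = 0.258631 ≈ 0.259.

d(taxon1,taxon2) = 0.304, d(taxon1,taxon3) = 0.175, d(taxon2,taxon3) = 0.259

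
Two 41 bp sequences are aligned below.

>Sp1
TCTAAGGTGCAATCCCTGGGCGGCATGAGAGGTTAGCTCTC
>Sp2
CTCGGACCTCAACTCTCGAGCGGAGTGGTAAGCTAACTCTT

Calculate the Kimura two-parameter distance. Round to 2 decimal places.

1.91

Of 41 sites, 18 differences are transitions and 4 are transversions, so P = 18/41 ≈ 0.439024 and Q = 4/41 ≈ 0.097561.
Under the Kimura two-parameter model, d = −½ ln(1 − 2P − Q) − ¼ ln(1 − 2Q).
1 − 2P − Q = 0.024391, giving −½ ln(0.024391) = 1.856771.
1 − 2Q = 0.804878, giving −¼ ln(0.804878) = 0.054266.
d = 1.856771 + 0.054266 = 1.911037.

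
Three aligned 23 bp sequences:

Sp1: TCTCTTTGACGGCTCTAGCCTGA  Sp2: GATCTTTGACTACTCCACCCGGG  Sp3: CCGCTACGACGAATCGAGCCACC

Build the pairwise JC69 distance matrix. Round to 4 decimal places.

Sp1–Sp2: 8/23 sites differ → p ≈ 0.347826, d = −0.75 ln(1 − 0.463768) = 0.467391 ≈ 0.4674.
Sp1–Sp3: 10/23 sites differ → p ≈ 0.434783, d = −0.75 ln(1 − 0.579711) = 0.650110 ≈ 0.6501.
Sp2–Sp3: 12/23 sites differ → p ≈ 0.521739, d = −0.75 ln(1 − 0.695652) = 0.892188 ≈ 0.8922.

d(Sp1,Sp2) = 0.4674, d(Sp1,Sp3) = 0.6501, d(Sp2,Sp3) = 0.8922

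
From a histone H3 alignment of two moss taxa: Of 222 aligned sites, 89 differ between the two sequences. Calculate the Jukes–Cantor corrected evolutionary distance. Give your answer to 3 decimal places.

0.574

p = 89/222 ≈ 0.400901.
d = −(3/4) ln(1 − 4p/3) = −0.75 ln(1 − 0.534535) = −0.75 ln(0.465465)
  = −0.75 × (-0.764718) = 0.573539 substitutions/site.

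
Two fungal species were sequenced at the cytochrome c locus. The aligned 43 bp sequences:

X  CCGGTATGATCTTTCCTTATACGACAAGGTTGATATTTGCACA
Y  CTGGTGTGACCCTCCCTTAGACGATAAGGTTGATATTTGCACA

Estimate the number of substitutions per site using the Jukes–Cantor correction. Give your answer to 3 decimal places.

0.184

The sequences differ at 7 of 43 sites (2, 6, 10, 12, 14, 20, 25), so p = 7/43 ≈ 0.162791.
d = −(3/4) ln(1 − 4p/3) = −0.75 ln(1 − 0.217055) = −0.75 ln(0.782945)
  = −0.75 × (-0.244693) = 0.183520 substitutions/site.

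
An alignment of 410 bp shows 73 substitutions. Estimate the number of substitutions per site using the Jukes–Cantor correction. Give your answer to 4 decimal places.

p = 73/410 ≈ 0.178049.
d = −(3/4) ln(1 − 4p/3) = −0.75 ln(1 − 0.237399) = −0.75 ln(0.762601)
  = −0.75 × (-0.271020) = 0.203265 substitutions/site.

0.2033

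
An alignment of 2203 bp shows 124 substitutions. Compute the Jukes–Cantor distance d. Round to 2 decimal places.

p = 124/2203 ≈ 0.056287.
d = −(3/4) ln(1 − 4p/3) = −0.75 ln(1 − 0.075049) = −0.75 ln(0.924951)
  = −0.75 × (-0.078015) = 0.058511 substitutions/site.

0.06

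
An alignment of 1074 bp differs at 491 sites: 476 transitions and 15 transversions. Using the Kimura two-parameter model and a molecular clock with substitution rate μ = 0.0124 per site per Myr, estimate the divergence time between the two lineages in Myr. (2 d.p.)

P = 476/1074 ≈ 0.443203 and Q = 15/1074 ≈ 0.013966.
Under the Kimura two-parameter model, d = −½ ln(1 − 2P − Q) − ¼ ln(1 − 2Q).
1 − 2P − Q = 0.099628, giving −½ ln(0.099628) = 1.153156.
1 − 2Q = 0.972068, giving −¼ ln(0.972068) = 0.007082.
d = 1.153156 + 0.007082 = 1.160238.
Under a molecular clock d = 2μt, so t = d/(2μ) = 1.160238 / (2 × 0.0124) = 46.78 Myr.

46.78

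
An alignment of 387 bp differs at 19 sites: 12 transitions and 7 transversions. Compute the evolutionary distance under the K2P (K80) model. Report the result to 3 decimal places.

P = 12/387 ≈ 0.031008 and Q = 7/387 ≈ 0.018088.
Under the Kimura two-parameter model, d = −½ ln(1 − 2P − Q) − ¼ ln(1 − 2Q).
1 − 2P − Q = 0.919896, giving −½ ln(0.919896) = 0.041747.
1 − 2Q = 0.963824, giving −¼ ln(0.963824) = 0.009212.
d = 0.041747 + 0.009212 = 0.050959.

0.051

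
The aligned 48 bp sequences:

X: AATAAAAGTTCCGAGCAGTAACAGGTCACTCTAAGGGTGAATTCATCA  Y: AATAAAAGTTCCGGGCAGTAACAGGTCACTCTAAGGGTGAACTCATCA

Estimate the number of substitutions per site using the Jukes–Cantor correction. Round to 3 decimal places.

0.043

The sequences differ at 2 of 48 sites (14, 42), so p = 2/48 ≈ 0.041667.
d = −(3/4) ln(1 − 4p/3) = −0.75 ln(1 − 0.055556) = −0.75 ln(0.944444)
  = −0.75 × (-0.057159) = 0.042869 substitutions/site.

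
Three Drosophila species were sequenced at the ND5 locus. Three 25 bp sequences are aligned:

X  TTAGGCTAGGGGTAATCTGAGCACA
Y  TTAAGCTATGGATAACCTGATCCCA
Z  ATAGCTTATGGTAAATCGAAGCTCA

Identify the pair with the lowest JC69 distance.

X–Y: 6/25 differ, p = 0.240, d = 0.289.
X–Z: 9/25 differ, p = 0.360, d = 0.490.
Y–Z: 11/25 differ, p = 0.440, d = 0.663.
The smallest distance is between X and Y.

X and Y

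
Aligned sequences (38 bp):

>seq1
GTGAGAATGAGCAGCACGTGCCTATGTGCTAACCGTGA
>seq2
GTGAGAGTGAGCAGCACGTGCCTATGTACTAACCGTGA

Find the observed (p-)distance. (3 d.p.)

The sequences differ at 2 of 38 positions (sites 7, 28).
p = 2/38 = 0.052631… ≈ 0.053 (to 3 d.p.).

0.053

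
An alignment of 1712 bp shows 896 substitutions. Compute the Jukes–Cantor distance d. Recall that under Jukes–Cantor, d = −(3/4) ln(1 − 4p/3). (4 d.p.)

p = 896/1712 ≈ 0.523364.
d = −(3/4) ln(1 − 4p/3) = −0.75 ln(1 − 0.697819) = −0.75 ln(0.302181)
  = −0.75 × (-1.196729) = 0.897547 substitutions/site.

0.8975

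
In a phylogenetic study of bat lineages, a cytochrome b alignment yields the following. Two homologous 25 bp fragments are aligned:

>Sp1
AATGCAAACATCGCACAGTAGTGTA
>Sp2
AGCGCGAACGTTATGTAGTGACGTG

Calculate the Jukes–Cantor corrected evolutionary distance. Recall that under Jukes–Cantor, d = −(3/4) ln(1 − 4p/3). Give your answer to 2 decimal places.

The sequences differ at 13 of 25 sites, so p = 13/25 = 0.52.
d = −(3/4) ln(1 − 4p/3) = −0.75 ln(1 − 0.693333) = −0.75 ln(0.306667)
  = −0.75 × (-1.181993) = 0.886495 substitutions/site.

0.89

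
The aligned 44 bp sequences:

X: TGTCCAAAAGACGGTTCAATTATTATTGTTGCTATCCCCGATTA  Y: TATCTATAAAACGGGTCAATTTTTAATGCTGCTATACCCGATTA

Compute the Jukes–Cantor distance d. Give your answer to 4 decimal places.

0.2388

The sequences differ at 9 of 44 sites (2, 5, 7, 10, 15, 22, 26, 29, 36), so p = 9/44 ≈ 0.204545.
d = −(3/4) ln(1 − 4p/3) = −0.75 ln(1 − 0.272727) = −0.75 ln(0.727273)
  = −0.75 × (-0.318453) = 0.238840 substitutions/site.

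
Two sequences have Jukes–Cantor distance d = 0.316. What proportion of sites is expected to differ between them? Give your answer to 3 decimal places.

p = (3/4)(1 − e^(−4d/3)) = 0.75 × (1 − e^(-0.421333)) = 0.75 × (1 − 0.656172) = 0.257871.

0.258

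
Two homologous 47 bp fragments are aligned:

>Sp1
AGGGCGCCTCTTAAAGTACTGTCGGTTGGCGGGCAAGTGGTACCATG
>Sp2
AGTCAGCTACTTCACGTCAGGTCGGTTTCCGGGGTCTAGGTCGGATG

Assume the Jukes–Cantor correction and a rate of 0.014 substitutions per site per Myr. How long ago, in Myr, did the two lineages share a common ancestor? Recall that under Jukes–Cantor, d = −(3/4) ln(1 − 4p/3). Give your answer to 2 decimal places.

The sequences differ at 20 of 47 sites, so p = 20/47 ≈ 0.425532.
d = −(3/4) ln(1 − 4p/3) = −0.75 ln(1 − 0.567376) = −0.75 ln(0.432624)
  = −0.75 × (-0.837886) = 0.628415 substitutions/site.
Under a molecular clock d = 2μt, so t = d/(2μ) = 0.628415 / (2 × 0.014) = 22.44 Myr.

22.44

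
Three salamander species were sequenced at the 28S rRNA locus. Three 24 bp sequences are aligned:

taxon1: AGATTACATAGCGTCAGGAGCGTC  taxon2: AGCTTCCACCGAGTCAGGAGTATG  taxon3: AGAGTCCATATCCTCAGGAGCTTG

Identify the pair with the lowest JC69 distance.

taxon1 and taxon3

taxon1–taxon2: 8/24 differ, p = 0.333, d = 0.441.
taxon1–taxon3: 6/24 differ, p = 0.250, d = 0.304.
taxon2–taxon3: 9/24 differ, p = 0.375, d = 0.520.
The smallest distance is between taxon1 and taxon3.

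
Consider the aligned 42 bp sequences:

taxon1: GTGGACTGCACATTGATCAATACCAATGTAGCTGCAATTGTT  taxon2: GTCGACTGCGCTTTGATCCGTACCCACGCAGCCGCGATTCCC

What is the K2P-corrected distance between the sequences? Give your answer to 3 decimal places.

Of 42 sites, 8 differences are transitions and 5 are transversions, so P = 8/42 ≈ 0.190476 and Q = 5/42 ≈ 0.119048.
Under the Kimura two-parameter model, d = −½ ln(1 − 2P − Q) − ¼ ln(1 − 2Q).
1 − 2P − Q = 0.5, giving −½ ln(0.5) = 0.346574.
1 − 2Q = 0.761904, giving −¼ ln(0.761904) = 0.067984.
d = 0.346574 + 0.067984 = 0.414558.

0.415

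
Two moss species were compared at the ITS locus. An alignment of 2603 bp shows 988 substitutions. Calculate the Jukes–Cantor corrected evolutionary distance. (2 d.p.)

0.53

p = 988/2603 ≈ 0.379562.
d = −(3/4) ln(1 − 4p/3) = −0.75 ln(1 − 0.506083) = −0.75 ln(0.493917)
  = −0.75 × (-0.705388) = 0.529041 substitutions/site.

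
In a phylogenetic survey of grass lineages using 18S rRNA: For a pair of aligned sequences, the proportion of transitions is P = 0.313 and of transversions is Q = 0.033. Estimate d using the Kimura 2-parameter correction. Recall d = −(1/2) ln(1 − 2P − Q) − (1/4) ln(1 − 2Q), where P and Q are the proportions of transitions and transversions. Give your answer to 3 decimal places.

0.555

Under the Kimura two-parameter model, d = −½ ln(1 − 2P − Q) − ¼ ln(1 − 2Q).
1 − 2P − Q = 0.341, giving −½ ln(0.341) = 0.537936.
1 − 2Q = 0.934, giving −¼ ln(0.934) = 0.017070.
d = 0.537936 + 0.017070 = 0.555006.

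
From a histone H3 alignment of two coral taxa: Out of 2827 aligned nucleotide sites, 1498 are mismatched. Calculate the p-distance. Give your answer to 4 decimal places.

0.5299

p = 1498/2827 = 0.529890… ≈ 0.5299 (to 4 d.p.).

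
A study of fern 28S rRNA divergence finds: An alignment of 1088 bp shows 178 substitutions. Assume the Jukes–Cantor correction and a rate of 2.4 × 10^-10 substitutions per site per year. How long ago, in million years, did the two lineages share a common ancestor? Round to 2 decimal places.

p = 178/1088 ≈ 0.163603.
d = −(3/4) ln(1 − 4p/3) = −0.75 ln(1 − 0.218137) = −0.75 ln(0.781863)
  = −0.75 × (-0.246076) = 0.184557 substitutions/site.
Under a molecular clock d = 2μt, so t = d/(2μ) = 0.184557 / (2 × 2.4 × 10^-10) = 384.49 million years.

384.49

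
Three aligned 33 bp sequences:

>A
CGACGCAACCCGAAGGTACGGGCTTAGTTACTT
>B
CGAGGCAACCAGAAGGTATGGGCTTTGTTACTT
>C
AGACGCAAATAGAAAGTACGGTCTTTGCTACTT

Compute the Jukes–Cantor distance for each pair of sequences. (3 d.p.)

A–B: 4/33 sites differ → p ≈ 0.121212, d = −0.75 ln(1 − 0.161616) = 0.132209 ≈ 0.132.
A–C: 8/33 sites differ → p ≈ 0.242424, d = −0.75 ln(1 − 0.323232) = 0.292820 ≈ 0.293.
B–C: 8/33 sites differ → p ≈ 0.242424, d = −0.75 ln(1 − 0.323232) = 0.292820 ≈ 0.293.

d(A,B) = 0.132, d(A,C) = 0.293, d(B,C) = 0.293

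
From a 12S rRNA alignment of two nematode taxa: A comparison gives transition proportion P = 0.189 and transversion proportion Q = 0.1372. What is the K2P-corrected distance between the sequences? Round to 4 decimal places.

0.4422

Under the Kimura two-parameter model, d = −½ ln(1 − 2P − Q) − ¼ ln(1 − 2Q).
1 − 2P − Q = 0.4848, giving −½ ln(0.4848) = 0.362009.
1 − 2Q = 0.7256, giving −¼ ln(0.7256) = 0.080189.
d = 0.362009 + 0.080189 = 0.442198.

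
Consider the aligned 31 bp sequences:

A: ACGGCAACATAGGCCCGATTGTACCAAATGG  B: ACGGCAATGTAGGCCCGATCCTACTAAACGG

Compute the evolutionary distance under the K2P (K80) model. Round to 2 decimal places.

0.24

Of 31 sites, 5 differences are transitions and 1 are transversions, so P = 5/31 ≈ 0.16129 and Q = 1/31 ≈ 0.032258.
Under the Kimura two-parameter model, d = −½ ln(1 − 2P − Q) − ¼ ln(1 − 2Q).
1 − 2P − Q = 0.645162, giving −½ ln(0.645162) = 0.219127.
1 − 2Q = 0.935484, giving −¼ ln(0.935484) = 0.016673.
d = 0.219127 + 0.016673 = 0.235800.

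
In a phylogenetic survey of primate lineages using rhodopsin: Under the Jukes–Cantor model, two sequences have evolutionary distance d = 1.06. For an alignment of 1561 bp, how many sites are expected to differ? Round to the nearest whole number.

886

Invert JC69: p = (3/4)(1 − e^(−4d/3)) = 0.75 × (1 − e^(-1.413333)) = 0.75 × (1 − 0.243331) = 0.567502.
Expected differing sites = pL ≈ 0.567502 × 1561 = 885.870622 ≈ 886.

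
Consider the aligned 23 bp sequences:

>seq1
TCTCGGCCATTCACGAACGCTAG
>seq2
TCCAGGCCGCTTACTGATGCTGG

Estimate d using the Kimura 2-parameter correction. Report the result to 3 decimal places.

0.643

Of 23 sites, 7 differences are transitions and 2 are transversions, so P = 7/23 ≈ 0.304348 and Q = 2/23 ≈ 0.086957.
Under the Kimura two-parameter model, d = −½ ln(1 − 2P − Q) − ¼ ln(1 − 2Q).
1 − 2P − Q = 0.304347, giving −½ ln(0.304347) = 0.594793.
1 − 2Q = 0.826086, giving −¼ ln(0.826086) = 0.047764.
d = 0.594793 + 0.047764 = 0.642557.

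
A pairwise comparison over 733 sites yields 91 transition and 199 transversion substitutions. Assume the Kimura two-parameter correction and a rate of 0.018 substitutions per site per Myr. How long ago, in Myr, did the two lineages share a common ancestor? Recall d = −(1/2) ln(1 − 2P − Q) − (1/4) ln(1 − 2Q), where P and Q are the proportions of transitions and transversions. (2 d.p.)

15.63

P = 91/733 ≈ 0.124147 and Q = 199/733 ≈ 0.271487.
Under the Kimura two-parameter model, d = −½ ln(1 − 2P − Q) − ¼ ln(1 − 2Q).
1 − 2P − Q = 0.480219, giving −½ ln(0.480219) = 0.366757.
1 − 2Q = 0.457026, giving −¼ ln(0.457026) = 0.195754.
d = 0.366757 + 0.195754 = 0.562511.
Under a molecular clock d = 2μt, so t = d/(2μ) = 0.562511 / (2 × 0.018) = 15.63 Myr.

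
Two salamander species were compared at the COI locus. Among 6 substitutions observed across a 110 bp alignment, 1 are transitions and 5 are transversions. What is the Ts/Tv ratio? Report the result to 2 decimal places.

R = 1/5 = 0.20.

0.20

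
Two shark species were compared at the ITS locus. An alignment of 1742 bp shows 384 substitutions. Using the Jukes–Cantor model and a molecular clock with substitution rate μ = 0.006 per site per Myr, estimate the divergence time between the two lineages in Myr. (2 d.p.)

p = 384/1742 ≈ 0.220436.
d = −(3/4) ln(1 − 4p/3) = −0.75 ln(1 − 0.293915) = −0.75 ln(0.706085)
  = −0.75 × (-0.348020) = 0.261015 substitutions/site.
Under a molecular clock d = 2μt, so t = d/(2μ) = 0.261015 / (2 × 0.006) = 21.75 Myr.

21.75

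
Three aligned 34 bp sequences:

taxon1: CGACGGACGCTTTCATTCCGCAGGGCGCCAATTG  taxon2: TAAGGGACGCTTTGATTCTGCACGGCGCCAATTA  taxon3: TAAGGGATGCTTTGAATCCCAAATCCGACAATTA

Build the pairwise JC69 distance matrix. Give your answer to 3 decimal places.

taxon1–taxon2: 7/34 sites differ → p ≈ 0.205882, d = −0.75 ln(1 − 0.274509) = 0.240680 ≈ 0.241.
taxon1–taxon3: 13/34 sites differ → p ≈ 0.382353, d = −0.75 ln(1 − 0.509804) = 0.534712 ≈ 0.535.
taxon2–taxon3: 9/34 sites differ → p ≈ 0.264706, d = −0.75 ln(1 − 0.352941) = 0.326488 ≈ 0.326.

d(taxon1,taxon2) = 0.241, d(taxon1,taxon3) = 0.535, d(taxon2,taxon3) = 0.326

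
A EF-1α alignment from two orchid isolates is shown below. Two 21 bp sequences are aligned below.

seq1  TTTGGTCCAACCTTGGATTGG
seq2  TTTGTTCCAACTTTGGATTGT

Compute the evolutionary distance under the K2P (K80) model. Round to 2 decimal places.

0.16

Of 21 sites, 1 differences are transitions and 2 are transversions, so P = 1/21 ≈ 0.047619 and Q = 2/21 ≈ 0.095238.
Under the Kimura two-parameter model, d = −½ ln(1 − 2P − Q) − ¼ ln(1 − 2Q).
1 − 2P − Q = 0.809524, giving −½ ln(0.809524) = 0.105654.
1 − 2Q = 0.809524, giving −¼ ln(0.809524) = 0.052827.
d = 0.105654 + 0.052827 = 0.158481.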